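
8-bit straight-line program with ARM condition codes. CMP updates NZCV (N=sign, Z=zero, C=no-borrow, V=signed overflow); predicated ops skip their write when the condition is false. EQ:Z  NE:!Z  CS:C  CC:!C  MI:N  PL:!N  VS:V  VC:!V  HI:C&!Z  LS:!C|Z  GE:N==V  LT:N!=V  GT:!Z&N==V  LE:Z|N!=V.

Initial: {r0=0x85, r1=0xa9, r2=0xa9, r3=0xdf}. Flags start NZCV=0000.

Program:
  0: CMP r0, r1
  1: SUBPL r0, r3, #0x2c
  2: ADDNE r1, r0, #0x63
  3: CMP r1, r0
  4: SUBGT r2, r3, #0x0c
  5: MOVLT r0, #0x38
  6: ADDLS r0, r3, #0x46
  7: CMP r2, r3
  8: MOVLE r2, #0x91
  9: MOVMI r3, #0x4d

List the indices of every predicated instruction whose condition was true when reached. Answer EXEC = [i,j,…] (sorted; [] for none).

0: ✓ CMP  NZCV=1000
1: · SUBPL
2: ✓ ADDNE  r1←0xe8
3: ✓ CMP  NZCV=0010
4: ✓ SUBGT  r2←0xd3
5: · MOVLT
6: · ADDLS
7: ✓ CMP  NZCV=1000
8: ✓ MOVLE  r2←0x91
9: ✓ MOVMI  r3←0x4d

EXEC = [2,4,8,9]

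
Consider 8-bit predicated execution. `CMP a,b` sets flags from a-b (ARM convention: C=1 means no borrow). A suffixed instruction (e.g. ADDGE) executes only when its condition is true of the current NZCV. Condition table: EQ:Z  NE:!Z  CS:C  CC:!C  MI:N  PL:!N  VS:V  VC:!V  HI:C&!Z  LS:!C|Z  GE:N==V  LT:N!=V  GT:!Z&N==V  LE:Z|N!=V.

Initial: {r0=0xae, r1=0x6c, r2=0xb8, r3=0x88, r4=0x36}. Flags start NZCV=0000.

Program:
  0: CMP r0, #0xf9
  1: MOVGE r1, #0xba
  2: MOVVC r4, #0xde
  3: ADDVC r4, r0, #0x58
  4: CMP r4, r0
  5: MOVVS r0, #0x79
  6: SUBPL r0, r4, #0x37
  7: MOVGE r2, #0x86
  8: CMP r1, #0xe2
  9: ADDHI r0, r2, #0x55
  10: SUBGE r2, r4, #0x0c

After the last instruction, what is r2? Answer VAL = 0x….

0: ✓ CMP  NZCV=1000
1: · MOVGE
2: ✓ MOVVC  r4←0xde
3: ✓ ADDVC  r4←0x06
4: ✓ CMP  NZCV=0000
5: · MOVVS
6: ✓ SUBPL  r0←0xcf
7: ✓ MOVGE  r2←0x86
8: ✓ CMP  NZCV=1001
9: · ADDHI
10: ✓ SUBGE  r2←0xfa

VAL = 0xfa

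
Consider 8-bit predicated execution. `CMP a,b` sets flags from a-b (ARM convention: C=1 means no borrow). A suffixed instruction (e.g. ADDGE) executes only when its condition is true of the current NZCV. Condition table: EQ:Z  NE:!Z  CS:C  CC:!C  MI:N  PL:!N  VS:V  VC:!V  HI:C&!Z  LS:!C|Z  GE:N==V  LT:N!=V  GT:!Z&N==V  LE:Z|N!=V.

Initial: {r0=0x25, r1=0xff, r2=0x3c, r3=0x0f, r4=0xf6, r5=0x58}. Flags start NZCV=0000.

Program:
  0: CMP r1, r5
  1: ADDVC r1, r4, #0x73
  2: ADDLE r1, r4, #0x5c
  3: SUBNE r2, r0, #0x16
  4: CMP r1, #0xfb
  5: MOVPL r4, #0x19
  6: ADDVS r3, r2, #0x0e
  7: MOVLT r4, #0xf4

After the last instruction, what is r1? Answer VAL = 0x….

VAL = 0x52

0: ✓ CMP  NZCV=1010
1: ✓ ADDVC  r1←0x69
2: ✓ ADDLE  r1←0x52
3: ✓ SUBNE  r2←0x0f
4: ✓ CMP  NZCV=0000
5: ✓ MOVPL  r4←0x19
6: · ADDVS
7: · MOVLT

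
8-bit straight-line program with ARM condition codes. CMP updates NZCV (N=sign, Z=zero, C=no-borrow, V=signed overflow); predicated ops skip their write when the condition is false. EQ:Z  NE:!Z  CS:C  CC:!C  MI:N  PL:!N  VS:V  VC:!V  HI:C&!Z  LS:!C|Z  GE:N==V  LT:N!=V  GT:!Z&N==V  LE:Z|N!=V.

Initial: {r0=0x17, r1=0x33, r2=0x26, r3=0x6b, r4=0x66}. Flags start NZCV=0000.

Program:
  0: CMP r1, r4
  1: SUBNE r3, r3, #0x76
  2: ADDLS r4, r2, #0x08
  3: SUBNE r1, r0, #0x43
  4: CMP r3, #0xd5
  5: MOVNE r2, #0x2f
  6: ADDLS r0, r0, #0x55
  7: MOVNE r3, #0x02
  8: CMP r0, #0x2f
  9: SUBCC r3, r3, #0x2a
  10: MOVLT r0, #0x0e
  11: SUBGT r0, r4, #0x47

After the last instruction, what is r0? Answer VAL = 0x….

[0] flags=1000 → (cmp)
[1] flags=1000 NE?T → r3=0xf5
[2] flags=1000 LS?T → r4=0x2e
[3] flags=1000 NE?T → r1=0xd4
[4] flags=0010 → (cmp)
[5] flags=0010 NE?T → r2=0x2f
[6] flags=0010 LS?F → skip
[7] flags=0010 NE?T → r3=0x02
[8] flags=1000 → (cmp)
[9] flags=1000 CC?T → r3=0xd8
[10] flags=1000 LT?T → r0=0x0e
[11] flags=1000 GT?F → skip

VAL = 0x0e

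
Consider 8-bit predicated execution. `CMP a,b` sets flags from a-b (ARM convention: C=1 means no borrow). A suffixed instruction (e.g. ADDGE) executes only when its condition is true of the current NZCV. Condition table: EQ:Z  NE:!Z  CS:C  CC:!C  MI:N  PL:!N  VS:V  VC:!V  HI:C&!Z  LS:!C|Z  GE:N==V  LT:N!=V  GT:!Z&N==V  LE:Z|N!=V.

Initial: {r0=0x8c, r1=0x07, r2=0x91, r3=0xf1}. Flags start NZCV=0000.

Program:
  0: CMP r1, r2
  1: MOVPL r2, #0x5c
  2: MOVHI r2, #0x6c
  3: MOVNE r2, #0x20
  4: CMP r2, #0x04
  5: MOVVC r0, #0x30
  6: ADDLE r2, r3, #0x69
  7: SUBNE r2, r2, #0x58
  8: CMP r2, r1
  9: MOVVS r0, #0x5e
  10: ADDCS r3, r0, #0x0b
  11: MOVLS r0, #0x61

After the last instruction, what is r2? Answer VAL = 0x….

[0] flags=0000 → (cmp)
[1] flags=0000 PL?T → r2=0x5c
[2] flags=0000 HI?F → skip
[3] flags=0000 NE?T → r2=0x20
[4] flags=0010 → (cmp)
[5] flags=0010 VC?T → r0=0x30
[6] flags=0010 LE?F → skip
[7] flags=0010 NE?T → r2=0xc8
[8] flags=1010 → (cmp)
[9] flags=1010 VS?F → skip
[10] flags=1010 CS?T → r3=0x3b
[11] flags=1010 LS?F → skip

VAL = 0xc8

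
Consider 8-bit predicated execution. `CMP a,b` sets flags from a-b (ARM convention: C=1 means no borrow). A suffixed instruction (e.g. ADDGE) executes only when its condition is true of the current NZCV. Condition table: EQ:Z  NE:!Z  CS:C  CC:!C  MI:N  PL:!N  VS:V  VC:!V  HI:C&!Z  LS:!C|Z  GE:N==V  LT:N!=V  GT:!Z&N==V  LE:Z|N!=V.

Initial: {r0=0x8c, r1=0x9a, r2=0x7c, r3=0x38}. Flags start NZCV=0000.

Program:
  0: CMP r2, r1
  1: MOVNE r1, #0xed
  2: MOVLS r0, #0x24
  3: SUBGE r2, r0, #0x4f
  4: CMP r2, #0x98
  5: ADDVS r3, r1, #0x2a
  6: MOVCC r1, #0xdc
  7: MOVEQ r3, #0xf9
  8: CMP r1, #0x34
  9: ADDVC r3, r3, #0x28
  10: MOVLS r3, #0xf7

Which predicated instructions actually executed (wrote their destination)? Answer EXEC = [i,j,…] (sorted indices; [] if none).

0: ✓ CMP  NZCV=1001
1: ✓ MOVNE  r1←0xed
2: ✓ MOVLS  r0←0x24
3: ✓ SUBGE  r2←0xd5
4: ✓ CMP  NZCV=0010
5: · ADDVS
6: · MOVCC
7: · MOVEQ
8: ✓ CMP  NZCV=1010
9: ✓ ADDVC  r3←0x60
10: · MOVLS

EXEC = [1,2,3,9]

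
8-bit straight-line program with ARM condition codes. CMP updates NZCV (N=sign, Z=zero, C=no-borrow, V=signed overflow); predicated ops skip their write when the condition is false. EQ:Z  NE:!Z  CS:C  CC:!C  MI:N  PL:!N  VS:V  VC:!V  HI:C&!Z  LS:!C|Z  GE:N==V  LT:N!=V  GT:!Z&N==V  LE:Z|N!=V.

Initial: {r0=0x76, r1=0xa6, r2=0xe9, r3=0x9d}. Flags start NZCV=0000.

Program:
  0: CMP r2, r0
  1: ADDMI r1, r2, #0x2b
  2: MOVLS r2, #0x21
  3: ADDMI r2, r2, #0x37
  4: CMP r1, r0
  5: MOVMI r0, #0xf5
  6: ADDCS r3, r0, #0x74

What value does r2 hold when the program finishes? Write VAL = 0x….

0: ✓ CMP  NZCV=0011
1: · ADDMI
2: · MOVLS
3: · ADDMI
4: ✓ CMP  NZCV=0011
5: · MOVMI
6: ✓ ADDCS  r3←0xea

VAL = 0xe9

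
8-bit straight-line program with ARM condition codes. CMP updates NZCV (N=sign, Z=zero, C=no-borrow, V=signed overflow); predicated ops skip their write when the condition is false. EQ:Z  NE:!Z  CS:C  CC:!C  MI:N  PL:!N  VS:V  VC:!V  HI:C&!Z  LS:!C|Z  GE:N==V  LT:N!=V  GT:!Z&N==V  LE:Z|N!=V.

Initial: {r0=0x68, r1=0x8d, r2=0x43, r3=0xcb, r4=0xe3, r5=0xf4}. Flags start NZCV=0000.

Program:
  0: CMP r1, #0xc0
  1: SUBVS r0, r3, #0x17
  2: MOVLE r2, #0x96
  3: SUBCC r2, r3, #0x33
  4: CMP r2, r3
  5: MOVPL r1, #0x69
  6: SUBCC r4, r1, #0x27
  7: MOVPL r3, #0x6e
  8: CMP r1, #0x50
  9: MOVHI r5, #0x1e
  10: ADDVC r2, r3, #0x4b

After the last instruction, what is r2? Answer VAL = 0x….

[0] flags=1000 → (cmp)
[1] flags=1000 VS?F → skip
[2] flags=1000 LE?T → r2=0x96
[3] flags=1000 CC?T → r2=0x98
[4] flags=1000 → (cmp)
[5] flags=1000 PL?F → skip
[6] flags=1000 CC?T → r4=0x66
[7] flags=1000 PL?F → skip
[8] flags=0011 → (cmp)
[9] flags=0011 HI?T → r5=0x1e
[10] flags=0011 VC?F → skip

VAL = 0x98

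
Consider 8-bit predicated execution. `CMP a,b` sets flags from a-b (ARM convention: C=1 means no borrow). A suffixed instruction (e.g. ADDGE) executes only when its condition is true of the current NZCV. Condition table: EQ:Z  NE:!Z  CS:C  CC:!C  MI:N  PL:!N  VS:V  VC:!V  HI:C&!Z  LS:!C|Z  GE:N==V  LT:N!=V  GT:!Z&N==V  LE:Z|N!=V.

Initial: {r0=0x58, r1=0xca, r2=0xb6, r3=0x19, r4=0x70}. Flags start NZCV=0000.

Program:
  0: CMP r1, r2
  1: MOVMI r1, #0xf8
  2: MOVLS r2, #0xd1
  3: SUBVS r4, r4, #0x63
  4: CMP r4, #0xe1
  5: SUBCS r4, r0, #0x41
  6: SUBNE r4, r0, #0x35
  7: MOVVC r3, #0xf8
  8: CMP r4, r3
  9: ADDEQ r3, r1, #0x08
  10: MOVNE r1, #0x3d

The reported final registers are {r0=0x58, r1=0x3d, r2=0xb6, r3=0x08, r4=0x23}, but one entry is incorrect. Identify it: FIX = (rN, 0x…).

FIX = (r3, 0x19)

0: ✓ CMP  NZCV=0010
1: · MOVMI
2: · MOVLS
3: · SUBVS
4: ✓ CMP  NZCV=1001
5: · SUBCS
6: ✓ SUBNE  r4←0x23
7: · MOVVC
8: ✓ CMP  NZCV=0010
9: · ADDEQ
10: ✓ MOVNE  r1←0x3d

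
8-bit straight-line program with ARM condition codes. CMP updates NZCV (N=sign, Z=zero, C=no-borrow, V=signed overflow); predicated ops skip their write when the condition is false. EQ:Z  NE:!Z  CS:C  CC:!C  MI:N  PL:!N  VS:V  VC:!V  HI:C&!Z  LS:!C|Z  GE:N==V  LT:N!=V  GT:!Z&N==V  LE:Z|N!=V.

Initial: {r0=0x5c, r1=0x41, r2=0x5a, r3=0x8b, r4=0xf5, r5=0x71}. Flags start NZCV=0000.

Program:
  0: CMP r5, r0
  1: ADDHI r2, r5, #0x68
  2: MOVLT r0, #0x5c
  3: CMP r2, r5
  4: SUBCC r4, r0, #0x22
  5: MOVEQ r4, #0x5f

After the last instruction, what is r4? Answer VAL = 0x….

[0] flags=0010 → (cmp)
[1] flags=0010 HI?T → r2=0xd9
[2] flags=0010 LT?F → skip
[3] flags=0011 → (cmp)
[4] flags=0011 CC?F → skip
[5] flags=0011 EQ?F → skip

VAL = 0xf5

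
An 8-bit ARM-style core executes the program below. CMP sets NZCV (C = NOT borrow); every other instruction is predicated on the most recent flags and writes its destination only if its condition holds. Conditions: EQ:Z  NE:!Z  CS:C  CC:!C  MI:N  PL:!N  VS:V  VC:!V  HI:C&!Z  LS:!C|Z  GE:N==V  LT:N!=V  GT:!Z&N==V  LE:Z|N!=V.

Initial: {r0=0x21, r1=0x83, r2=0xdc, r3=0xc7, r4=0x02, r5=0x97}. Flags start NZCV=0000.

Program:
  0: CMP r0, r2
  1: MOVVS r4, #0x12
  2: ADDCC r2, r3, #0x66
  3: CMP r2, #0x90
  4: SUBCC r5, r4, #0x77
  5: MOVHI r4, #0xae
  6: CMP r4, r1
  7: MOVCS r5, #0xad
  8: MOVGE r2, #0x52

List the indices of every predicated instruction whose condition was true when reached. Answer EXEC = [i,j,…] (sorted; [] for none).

[0] flags=0000 → (cmp)
[1] flags=0000 VS?F → skip
[2] flags=0000 CC?T → r2=0x2d
[3] flags=1001 → (cmp)
[4] flags=1001 CC?T → r5=0x8b
[5] flags=1001 HI?F → skip
[6] flags=0000 → (cmp)
[7] flags=0000 CS?F → skip
[8] flags=0000 GE?T → r2=0x52

EXEC = [2,4,8]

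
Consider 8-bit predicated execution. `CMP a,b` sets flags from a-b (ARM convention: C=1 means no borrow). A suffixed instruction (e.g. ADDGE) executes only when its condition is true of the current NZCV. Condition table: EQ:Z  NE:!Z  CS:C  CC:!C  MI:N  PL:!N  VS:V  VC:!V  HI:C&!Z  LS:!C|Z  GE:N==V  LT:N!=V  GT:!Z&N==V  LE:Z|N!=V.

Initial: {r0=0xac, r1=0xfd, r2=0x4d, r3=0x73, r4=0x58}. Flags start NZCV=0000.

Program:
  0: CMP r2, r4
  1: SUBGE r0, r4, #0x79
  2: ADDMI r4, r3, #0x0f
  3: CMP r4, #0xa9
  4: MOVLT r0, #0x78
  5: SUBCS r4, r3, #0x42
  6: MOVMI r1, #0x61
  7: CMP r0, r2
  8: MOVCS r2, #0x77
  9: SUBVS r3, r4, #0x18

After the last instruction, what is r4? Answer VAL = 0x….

0: ✓ CMP  NZCV=1000
1: · SUBGE
2: ✓ ADDMI  r4←0x82
3: ✓ CMP  NZCV=1000
4: ✓ MOVLT  r0←0x78
5: · SUBCS
6: ✓ MOVMI  r1←0x61
7: ✓ CMP  NZCV=0010
8: ✓ MOVCS  r2←0x77
9: · SUBVS

VAL = 0x82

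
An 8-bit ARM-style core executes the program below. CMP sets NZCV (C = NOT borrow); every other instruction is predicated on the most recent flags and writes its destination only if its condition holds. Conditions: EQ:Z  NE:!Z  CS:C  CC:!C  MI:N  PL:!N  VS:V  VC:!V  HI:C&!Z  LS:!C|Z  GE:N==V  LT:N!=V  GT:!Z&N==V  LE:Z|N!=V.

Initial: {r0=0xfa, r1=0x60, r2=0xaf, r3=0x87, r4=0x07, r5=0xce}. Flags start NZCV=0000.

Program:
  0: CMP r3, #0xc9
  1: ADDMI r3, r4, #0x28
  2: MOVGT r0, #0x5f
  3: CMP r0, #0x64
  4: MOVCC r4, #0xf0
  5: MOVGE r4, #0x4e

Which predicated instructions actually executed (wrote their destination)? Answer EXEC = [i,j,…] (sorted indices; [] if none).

[0] flags=1000 → (cmp)
[1] flags=1000 MI?T → r3=0x2f
[2] flags=1000 GT?F → skip
[3] flags=1010 → (cmp)
[4] flags=1010 CC?F → skip
[5] flags=1010 GE?F → skip

EXEC = [1]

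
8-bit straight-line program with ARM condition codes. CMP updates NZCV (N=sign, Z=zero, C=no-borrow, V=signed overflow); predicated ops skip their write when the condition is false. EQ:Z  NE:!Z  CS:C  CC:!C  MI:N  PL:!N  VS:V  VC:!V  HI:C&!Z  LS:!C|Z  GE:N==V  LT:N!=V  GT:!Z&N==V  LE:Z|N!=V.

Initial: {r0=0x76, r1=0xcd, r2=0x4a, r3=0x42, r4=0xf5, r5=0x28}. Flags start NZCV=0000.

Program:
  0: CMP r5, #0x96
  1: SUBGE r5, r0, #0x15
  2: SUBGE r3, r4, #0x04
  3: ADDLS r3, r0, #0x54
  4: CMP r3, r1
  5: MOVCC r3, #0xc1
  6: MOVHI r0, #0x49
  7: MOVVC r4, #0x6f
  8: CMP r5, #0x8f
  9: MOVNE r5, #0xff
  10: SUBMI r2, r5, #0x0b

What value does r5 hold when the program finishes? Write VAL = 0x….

[0] flags=1001 → (cmp)
[1] flags=1001 GE?T → r5=0x61
[2] flags=1001 GE?T → r3=0xf1
[3] flags=1001 LS?T → r3=0xca
[4] flags=1000 → (cmp)
[5] flags=1000 CC?T → r3=0xc1
[6] flags=1000 HI?F → skip
[7] flags=1000 VC?T → r4=0x6f
[8] flags=1001 → (cmp)
[9] flags=1001 NE?T → r5=0xff
[10] flags=1001 MI?T → r2=0xf4

VAL = 0xff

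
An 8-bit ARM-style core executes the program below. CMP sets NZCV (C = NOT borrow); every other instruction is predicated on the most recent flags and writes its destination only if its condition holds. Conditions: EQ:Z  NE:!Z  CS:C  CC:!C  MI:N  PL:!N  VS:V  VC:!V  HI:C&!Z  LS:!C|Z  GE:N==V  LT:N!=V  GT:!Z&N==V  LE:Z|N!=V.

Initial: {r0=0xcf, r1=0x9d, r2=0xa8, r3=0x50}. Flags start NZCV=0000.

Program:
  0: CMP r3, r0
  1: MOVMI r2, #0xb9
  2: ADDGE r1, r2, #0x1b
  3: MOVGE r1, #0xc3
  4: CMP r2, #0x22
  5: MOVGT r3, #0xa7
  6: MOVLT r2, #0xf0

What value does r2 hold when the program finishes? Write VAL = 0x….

VAL = 0xf0

0: ✓ CMP  NZCV=1001
1: ✓ MOVMI  r2←0xb9
2: ✓ ADDGE  r1←0xd4
3: ✓ MOVGE  r1←0xc3
4: ✓ CMP  NZCV=1010
5: · MOVGT
6: ✓ MOVLT  r2←0xf0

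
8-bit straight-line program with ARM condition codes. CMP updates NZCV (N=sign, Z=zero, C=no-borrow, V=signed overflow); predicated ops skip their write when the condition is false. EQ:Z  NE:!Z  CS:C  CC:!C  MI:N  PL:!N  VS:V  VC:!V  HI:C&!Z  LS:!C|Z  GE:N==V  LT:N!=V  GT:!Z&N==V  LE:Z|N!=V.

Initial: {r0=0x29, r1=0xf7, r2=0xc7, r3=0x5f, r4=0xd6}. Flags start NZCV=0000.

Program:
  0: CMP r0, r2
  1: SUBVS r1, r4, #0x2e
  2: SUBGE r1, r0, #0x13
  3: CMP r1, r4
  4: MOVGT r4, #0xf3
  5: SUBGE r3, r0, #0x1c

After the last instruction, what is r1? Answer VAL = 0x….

[0] flags=0000 → (cmp)
[1] flags=0000 VS?F → skip
[2] flags=0000 GE?T → r1=0x16
[3] flags=0000 → (cmp)
[4] flags=0000 GT?T → r4=0xf3
[5] flags=0000 GE?T → r3=0x0d

VAL = 0x16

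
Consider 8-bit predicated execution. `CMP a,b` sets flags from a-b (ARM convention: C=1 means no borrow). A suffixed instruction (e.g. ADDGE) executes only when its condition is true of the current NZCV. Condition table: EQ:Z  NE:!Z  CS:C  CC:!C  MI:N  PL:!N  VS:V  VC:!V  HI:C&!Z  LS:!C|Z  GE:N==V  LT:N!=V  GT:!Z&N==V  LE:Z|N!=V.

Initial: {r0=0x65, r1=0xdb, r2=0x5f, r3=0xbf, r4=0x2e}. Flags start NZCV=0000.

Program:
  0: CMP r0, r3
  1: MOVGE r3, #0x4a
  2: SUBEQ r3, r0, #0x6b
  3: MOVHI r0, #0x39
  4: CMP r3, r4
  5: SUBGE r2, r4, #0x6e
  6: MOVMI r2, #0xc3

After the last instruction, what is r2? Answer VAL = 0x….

[0] flags=1001 → (cmp)
[1] flags=1001 GE?T → r3=0x4a
[2] flags=1001 EQ?F → skip
[3] flags=1001 HI?F → skip
[4] flags=0010 → (cmp)
[5] flags=0010 GE?T → r2=0xc0
[6] flags=0010 MI?F → skip

VAL = 0xc0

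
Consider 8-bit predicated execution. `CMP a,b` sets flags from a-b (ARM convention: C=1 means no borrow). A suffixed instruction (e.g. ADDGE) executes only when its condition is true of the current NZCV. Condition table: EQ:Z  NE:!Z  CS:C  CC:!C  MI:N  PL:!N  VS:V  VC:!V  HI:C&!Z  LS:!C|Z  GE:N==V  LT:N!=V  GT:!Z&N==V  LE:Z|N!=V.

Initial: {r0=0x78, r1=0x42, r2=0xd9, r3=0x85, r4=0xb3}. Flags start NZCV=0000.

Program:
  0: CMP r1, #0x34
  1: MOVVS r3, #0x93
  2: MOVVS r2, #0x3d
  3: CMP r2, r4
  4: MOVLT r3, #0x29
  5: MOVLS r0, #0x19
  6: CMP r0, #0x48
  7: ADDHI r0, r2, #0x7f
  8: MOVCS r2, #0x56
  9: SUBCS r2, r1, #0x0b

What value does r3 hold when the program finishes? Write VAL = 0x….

VAL = 0x85

0: ✓ CMP  NZCV=0010
1: · MOVVS
2: · MOVVS
3: ✓ CMP  NZCV=0010
4: · MOVLT
5: · MOVLS
6: ✓ CMP  NZCV=0010
7: ✓ ADDHI  r0←0x58
8: ✓ MOVCS  r2←0x56
9: ✓ SUBCS  r2←0x37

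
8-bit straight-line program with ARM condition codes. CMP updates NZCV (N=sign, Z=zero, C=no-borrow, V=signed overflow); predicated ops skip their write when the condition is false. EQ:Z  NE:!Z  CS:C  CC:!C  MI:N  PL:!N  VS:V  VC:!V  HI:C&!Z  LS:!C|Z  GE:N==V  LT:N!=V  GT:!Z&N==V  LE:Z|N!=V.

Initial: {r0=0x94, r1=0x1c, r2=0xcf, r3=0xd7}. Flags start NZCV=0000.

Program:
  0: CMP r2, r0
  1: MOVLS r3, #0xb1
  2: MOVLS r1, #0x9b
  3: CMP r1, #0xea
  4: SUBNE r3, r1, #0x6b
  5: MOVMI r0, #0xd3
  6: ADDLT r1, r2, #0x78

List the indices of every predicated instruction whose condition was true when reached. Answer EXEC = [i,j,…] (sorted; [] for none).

EXEC = [4]

[0] flags=0010 → (cmp)
[1] flags=0010 LS?F → skip
[2] flags=0010 LS?F → skip
[3] flags=0000 → (cmp)
[4] flags=0000 NE?T → r3=0xb1
[5] flags=0000 MI?F → skip
[6] flags=0000 LT?F → skip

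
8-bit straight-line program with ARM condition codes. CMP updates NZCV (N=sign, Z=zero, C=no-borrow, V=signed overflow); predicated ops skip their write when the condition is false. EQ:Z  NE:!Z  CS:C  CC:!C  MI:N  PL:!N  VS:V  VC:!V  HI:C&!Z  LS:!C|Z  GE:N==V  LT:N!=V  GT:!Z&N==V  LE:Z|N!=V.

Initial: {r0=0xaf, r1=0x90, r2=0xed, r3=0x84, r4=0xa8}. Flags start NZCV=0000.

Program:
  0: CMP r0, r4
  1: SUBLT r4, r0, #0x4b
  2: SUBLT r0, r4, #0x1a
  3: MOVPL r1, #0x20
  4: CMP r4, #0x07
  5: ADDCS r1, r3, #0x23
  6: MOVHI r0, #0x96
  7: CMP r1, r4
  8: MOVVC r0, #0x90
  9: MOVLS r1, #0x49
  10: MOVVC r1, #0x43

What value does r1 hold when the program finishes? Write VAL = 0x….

[0] flags=0010 → (cmp)
[1] flags=0010 LT?F → skip
[2] flags=0010 LT?F → skip
[3] flags=0010 PL?T → r1=0x20
[4] flags=1010 → (cmp)
[5] flags=1010 CS?T → r1=0xa7
[6] flags=1010 HI?T → r0=0x96
[7] flags=1000 → (cmp)
[8] flags=1000 VC?T → r0=0x90
[9] flags=1000 LS?T → r1=0x49
[10] flags=1000 VC?T → r1=0x43

VAL = 0x43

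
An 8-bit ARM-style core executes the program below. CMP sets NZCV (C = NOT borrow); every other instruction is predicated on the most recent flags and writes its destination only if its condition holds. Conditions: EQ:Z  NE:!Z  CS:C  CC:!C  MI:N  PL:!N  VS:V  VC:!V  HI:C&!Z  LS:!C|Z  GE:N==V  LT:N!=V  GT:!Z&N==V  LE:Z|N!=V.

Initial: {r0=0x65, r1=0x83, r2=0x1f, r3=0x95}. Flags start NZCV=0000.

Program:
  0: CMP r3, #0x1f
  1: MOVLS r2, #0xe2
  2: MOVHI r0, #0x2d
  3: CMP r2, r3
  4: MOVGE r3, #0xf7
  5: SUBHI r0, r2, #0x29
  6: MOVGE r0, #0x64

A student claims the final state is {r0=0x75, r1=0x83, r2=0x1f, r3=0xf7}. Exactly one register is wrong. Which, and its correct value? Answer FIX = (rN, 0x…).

FIX = (r0, 0x64)

[0] flags=0011 → (cmp)
[1] flags=0011 LS?F → skip
[2] flags=0011 HI?T → r0=0x2d
[3] flags=1001 → (cmp)
[4] flags=1001 GE?T → r3=0xf7
[5] flags=1001 HI?F → skip
[6] flags=1001 GE?T → r0=0x64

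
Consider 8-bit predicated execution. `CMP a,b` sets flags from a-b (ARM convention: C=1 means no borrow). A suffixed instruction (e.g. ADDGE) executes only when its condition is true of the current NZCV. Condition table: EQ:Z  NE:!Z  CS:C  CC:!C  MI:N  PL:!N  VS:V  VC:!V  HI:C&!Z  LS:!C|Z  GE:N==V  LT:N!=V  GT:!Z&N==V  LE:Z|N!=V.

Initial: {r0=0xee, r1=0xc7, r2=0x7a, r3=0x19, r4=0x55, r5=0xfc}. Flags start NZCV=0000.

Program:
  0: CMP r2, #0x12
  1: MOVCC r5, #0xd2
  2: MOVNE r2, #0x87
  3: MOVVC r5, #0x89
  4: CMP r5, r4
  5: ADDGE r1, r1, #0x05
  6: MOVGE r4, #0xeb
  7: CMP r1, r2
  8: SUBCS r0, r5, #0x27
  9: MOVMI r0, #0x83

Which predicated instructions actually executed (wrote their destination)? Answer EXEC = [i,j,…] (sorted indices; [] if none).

[0] flags=0010 → (cmp)
[1] flags=0010 CC?F → skip
[2] flags=0010 NE?T → r2=0x87
[3] flags=0010 VC?T → r5=0x89
[4] flags=0011 → (cmp)
[5] flags=0011 GE?F → skip
[6] flags=0011 GE?F → skip
[7] flags=0010 → (cmp)
[8] flags=0010 CS?T → r0=0x62
[9] flags=0010 MI?F → skip

EXEC = [2,3,8]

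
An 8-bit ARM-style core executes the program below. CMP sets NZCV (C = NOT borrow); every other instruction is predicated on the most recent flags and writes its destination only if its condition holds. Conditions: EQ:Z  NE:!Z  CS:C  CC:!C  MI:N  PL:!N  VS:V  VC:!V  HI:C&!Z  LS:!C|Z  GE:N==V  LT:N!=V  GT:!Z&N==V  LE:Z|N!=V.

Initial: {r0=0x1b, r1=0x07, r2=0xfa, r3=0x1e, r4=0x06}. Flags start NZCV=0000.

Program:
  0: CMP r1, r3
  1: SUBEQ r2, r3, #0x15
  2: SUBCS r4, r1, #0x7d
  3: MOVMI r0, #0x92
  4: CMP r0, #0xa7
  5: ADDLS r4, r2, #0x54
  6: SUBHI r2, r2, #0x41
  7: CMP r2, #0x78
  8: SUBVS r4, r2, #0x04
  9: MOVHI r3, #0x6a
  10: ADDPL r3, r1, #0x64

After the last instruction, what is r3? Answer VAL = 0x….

[0] flags=1000 → (cmp)
[1] flags=1000 EQ?F → skip
[2] flags=1000 CS?F → skip
[3] flags=1000 MI?T → r0=0x92
[4] flags=1000 → (cmp)
[5] flags=1000 LS?T → r4=0x4e
[6] flags=1000 HI?F → skip
[7] flags=1010 → (cmp)
[8] flags=1010 VS?F → skip
[9] flags=1010 HI?T → r3=0x6a
[10] flags=1010 PL?F → skip

VAL = 0x6a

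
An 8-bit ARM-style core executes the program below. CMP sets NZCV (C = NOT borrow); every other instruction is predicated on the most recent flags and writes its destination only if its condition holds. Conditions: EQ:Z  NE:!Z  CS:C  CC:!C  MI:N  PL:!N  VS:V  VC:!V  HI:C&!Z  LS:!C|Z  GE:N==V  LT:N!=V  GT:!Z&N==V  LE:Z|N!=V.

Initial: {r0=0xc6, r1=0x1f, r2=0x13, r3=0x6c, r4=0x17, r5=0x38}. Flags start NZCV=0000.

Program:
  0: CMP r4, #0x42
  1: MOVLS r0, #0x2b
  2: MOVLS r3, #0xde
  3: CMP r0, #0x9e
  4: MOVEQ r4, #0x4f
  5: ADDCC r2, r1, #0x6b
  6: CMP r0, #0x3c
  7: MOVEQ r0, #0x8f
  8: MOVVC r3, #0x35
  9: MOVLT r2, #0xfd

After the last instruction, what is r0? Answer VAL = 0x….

0: ✓ CMP  NZCV=1000
1: ✓ MOVLS  r0←0x2b
2: ✓ MOVLS  r3←0xde
3: ✓ CMP  NZCV=1001
4: · MOVEQ
5: ✓ ADDCC  r2←0x8a
6: ✓ CMP  NZCV=1000
7: · MOVEQ
8: ✓ MOVVC  r3←0x35
9: ✓ MOVLT  r2←0xfd

VAL = 0x2b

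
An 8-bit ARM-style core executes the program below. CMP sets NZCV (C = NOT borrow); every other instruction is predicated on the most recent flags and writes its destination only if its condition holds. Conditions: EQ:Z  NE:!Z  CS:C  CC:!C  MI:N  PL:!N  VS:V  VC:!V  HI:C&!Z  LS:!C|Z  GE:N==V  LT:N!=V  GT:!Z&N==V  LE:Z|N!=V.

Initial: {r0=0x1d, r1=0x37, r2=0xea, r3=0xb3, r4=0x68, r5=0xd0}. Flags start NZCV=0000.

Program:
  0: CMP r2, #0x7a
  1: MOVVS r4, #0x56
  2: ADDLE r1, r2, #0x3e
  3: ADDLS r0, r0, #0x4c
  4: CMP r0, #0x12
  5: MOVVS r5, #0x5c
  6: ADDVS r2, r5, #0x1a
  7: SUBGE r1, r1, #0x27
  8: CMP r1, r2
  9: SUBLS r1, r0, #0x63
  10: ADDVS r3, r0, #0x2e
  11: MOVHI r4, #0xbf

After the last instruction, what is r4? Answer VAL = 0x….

0: ✓ CMP  NZCV=0011
1: ✓ MOVVS  r4←0x56
2: ✓ ADDLE  r1←0x28
3: · ADDLS
4: ✓ CMP  NZCV=0010
5: · MOVVS
6: · ADDVS
7: ✓ SUBGE  r1←0x01
8: ✓ CMP  NZCV=0000
9: ✓ SUBLS  r1←0xba
10: · ADDVS
11: · MOVHI

VAL = 0x56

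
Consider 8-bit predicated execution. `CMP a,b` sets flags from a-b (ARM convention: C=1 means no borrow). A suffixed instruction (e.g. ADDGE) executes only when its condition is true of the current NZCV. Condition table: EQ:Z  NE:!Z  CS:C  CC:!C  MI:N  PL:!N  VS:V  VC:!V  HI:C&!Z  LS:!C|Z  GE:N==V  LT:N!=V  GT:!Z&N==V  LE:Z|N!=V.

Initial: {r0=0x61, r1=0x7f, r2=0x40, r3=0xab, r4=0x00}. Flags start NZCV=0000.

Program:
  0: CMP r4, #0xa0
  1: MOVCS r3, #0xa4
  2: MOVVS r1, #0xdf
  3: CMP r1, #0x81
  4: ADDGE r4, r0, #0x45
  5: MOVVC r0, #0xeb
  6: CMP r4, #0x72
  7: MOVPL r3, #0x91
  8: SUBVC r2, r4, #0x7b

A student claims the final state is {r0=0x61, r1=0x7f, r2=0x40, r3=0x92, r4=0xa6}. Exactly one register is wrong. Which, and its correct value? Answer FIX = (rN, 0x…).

[0] flags=0000 → (cmp)
[1] flags=0000 CS?F → skip
[2] flags=0000 VS?F → skip
[3] flags=1001 → (cmp)
[4] flags=1001 GE?T → r4=0xa6
[5] flags=1001 VC?F → skip
[6] flags=0011 → (cmp)
[7] flags=0011 PL?T → r3=0x91
[8] flags=0011 VC?F → skip

FIX = (r3, 0x91)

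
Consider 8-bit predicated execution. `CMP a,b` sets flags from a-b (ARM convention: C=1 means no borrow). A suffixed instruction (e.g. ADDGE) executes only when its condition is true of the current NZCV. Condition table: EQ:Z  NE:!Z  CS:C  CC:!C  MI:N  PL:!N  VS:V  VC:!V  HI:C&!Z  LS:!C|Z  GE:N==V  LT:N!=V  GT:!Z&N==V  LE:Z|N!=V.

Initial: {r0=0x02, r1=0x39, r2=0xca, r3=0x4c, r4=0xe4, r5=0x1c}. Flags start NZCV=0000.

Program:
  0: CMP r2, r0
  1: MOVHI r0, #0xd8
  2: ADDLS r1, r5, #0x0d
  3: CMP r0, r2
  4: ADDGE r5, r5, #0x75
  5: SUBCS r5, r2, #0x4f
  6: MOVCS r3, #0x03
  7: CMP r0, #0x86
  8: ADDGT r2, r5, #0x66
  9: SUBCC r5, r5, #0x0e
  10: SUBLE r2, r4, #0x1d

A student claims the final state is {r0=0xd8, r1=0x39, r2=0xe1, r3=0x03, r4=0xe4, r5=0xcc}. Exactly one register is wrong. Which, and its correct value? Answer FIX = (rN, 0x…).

[0] flags=1010 → (cmp)
[1] flags=1010 HI?T → r0=0xd8
[2] flags=1010 LS?F → skip
[3] flags=0010 → (cmp)
[4] flags=0010 GE?T → r5=0x91
[5] flags=0010 CS?T → r5=0x7b
[6] flags=0010 CS?T → r3=0x03
[7] flags=0010 → (cmp)
[8] flags=0010 GT?T → r2=0xe1
[9] flags=0010 CC?F → skip
[10] flags=0010 LE?F → skip

FIX = (r5, 0x7b)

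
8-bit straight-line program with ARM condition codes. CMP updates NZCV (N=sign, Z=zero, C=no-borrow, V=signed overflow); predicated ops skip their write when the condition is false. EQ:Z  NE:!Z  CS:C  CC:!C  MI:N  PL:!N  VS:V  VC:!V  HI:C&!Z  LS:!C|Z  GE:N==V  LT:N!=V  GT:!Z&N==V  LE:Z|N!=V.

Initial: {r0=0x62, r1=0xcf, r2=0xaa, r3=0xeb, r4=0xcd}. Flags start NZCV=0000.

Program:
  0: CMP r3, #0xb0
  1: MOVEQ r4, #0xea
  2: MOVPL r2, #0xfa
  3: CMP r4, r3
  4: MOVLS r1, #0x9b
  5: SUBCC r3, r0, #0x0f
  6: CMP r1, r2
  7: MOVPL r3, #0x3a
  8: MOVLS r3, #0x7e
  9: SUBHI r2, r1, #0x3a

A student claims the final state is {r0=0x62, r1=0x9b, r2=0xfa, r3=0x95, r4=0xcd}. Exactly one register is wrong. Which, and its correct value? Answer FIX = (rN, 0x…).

FIX = (r3, 0x7e)

0: ✓ CMP  NZCV=0010
1: · MOVEQ
2: ✓ MOVPL  r2←0xfa
3: ✓ CMP  NZCV=1000
4: ✓ MOVLS  r1←0x9b
5: ✓ SUBCC  r3←0x53
6: ✓ CMP  NZCV=1000
7: · MOVPL
8: ✓ MOVLS  r3←0x7e
9: · SUBHI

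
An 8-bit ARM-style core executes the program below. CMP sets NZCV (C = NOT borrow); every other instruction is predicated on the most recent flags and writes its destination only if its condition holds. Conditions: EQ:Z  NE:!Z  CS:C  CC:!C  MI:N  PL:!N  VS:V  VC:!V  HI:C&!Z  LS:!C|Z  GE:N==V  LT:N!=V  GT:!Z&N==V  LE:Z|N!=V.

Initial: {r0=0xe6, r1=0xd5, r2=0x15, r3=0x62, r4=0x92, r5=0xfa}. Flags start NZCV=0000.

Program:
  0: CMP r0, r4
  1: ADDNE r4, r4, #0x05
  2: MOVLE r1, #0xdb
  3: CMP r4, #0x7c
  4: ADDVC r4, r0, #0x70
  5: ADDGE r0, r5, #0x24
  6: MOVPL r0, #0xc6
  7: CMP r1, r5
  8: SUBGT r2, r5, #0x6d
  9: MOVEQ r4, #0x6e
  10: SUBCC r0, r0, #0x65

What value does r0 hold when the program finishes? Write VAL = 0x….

[0] flags=0010 → (cmp)
[1] flags=0010 NE?T → r4=0x97
[2] flags=0010 LE?F → skip
[3] flags=0011 → (cmp)
[4] flags=0011 VC?F → skip
[5] flags=0011 GE?F → skip
[6] flags=0011 PL?T → r0=0xc6
[7] flags=1000 → (cmp)
[8] flags=1000 GT?F → skip
[9] flags=1000 EQ?F → skip
[10] flags=1000 CC?T → r0=0x61

VAL = 0x61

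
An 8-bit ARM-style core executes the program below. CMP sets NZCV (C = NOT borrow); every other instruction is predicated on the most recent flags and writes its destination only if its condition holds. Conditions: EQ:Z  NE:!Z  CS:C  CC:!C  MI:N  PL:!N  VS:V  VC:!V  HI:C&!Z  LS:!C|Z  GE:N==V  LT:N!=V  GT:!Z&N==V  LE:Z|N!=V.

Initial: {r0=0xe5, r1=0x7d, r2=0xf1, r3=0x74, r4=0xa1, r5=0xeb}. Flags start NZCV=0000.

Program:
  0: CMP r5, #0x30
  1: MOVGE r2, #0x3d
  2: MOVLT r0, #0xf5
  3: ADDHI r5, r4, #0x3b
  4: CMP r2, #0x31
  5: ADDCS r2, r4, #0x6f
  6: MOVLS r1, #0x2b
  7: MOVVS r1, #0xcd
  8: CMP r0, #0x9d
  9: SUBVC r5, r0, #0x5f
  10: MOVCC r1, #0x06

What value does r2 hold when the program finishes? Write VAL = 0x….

VAL = 0x10

[0] flags=1010 → (cmp)
[1] flags=1010 GE?F → skip
[2] flags=1010 LT?T → r0=0xf5
[3] flags=1010 HI?T → r5=0xdc
[4] flags=1010 → (cmp)
[5] flags=1010 CS?T → r2=0x10
[6] flags=1010 LS?F → skip
[7] flags=1010 VS?F → skip
[8] flags=0010 → (cmp)
[9] flags=0010 VC?T → r5=0x96
[10] flags=0010 CC?F → skip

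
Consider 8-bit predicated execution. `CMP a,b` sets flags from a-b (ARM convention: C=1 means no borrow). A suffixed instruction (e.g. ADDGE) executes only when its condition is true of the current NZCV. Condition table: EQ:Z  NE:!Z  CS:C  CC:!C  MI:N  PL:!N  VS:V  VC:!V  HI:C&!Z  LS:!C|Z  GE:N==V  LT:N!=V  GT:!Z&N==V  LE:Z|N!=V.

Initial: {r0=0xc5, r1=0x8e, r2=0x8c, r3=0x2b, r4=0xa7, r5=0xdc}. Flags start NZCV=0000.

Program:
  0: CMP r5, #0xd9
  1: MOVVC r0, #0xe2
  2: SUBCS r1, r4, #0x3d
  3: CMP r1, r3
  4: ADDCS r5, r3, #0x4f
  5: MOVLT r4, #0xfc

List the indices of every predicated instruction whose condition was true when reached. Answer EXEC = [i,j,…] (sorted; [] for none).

0: ✓ CMP  NZCV=0010
1: ✓ MOVVC  r0←0xe2
2: ✓ SUBCS  r1←0x6a
3: ✓ CMP  NZCV=0010
4: ✓ ADDCS  r5←0x7a
5: · MOVLT

EXEC = [1,2,4]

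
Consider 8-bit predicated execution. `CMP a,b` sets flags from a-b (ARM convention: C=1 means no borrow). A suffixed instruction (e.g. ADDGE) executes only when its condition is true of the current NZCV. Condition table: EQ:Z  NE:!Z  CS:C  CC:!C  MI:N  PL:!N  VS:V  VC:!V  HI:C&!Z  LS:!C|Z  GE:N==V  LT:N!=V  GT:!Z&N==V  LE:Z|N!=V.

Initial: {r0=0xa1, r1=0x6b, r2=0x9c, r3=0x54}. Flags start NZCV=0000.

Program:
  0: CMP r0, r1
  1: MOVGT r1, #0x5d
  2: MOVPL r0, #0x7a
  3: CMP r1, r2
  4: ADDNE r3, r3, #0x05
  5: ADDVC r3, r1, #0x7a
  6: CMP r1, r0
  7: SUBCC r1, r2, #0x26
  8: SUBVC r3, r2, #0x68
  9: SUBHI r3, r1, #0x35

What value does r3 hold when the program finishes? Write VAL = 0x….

VAL = 0x34

0: ✓ CMP  NZCV=0011
1: · MOVGT
2: ✓ MOVPL  r0←0x7a
3: ✓ CMP  NZCV=1001
4: ✓ ADDNE  r3←0x59
5: · ADDVC
6: ✓ CMP  NZCV=1000
7: ✓ SUBCC  r1←0x76
8: ✓ SUBVC  r3←0x34
9: · SUBHI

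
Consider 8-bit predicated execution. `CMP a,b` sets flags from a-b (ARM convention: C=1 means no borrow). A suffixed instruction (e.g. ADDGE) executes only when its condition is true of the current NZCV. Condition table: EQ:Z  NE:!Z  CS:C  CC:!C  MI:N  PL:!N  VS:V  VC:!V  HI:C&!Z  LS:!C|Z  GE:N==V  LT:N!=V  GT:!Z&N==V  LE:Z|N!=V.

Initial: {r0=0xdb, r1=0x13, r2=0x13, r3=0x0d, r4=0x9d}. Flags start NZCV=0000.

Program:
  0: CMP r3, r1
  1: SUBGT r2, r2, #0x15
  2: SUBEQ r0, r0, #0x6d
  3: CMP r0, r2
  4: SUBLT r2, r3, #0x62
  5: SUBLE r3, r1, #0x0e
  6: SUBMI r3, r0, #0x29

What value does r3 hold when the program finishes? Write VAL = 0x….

VAL = 0xb2

0: ✓ CMP  NZCV=1000
1: · SUBGT
2: · SUBEQ
3: ✓ CMP  NZCV=1010
4: ✓ SUBLT  r2←0xab
5: ✓ SUBLE  r3←0x05
6: ✓ SUBMI  r3←0xb2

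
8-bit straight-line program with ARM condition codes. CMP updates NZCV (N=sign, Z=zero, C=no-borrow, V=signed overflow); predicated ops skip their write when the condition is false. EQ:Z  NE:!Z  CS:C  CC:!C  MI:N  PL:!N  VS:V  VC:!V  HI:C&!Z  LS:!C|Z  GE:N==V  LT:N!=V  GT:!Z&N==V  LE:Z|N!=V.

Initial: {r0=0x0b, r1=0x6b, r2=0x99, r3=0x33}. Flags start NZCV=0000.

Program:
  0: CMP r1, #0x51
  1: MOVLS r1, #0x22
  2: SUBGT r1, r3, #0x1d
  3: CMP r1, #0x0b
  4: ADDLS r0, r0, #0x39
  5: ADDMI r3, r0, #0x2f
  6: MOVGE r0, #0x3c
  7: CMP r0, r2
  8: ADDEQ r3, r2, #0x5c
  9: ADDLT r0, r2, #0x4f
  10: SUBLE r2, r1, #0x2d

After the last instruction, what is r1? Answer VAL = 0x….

0: ✓ CMP  NZCV=0010
1: · MOVLS
2: ✓ SUBGT  r1←0x16
3: ✓ CMP  NZCV=0010
4: · ADDLS
5: · ADDMI
6: ✓ MOVGE  r0←0x3c
7: ✓ CMP  NZCV=1001
8: · ADDEQ
9: · ADDLT
10: · SUBLE

VAL = 0x16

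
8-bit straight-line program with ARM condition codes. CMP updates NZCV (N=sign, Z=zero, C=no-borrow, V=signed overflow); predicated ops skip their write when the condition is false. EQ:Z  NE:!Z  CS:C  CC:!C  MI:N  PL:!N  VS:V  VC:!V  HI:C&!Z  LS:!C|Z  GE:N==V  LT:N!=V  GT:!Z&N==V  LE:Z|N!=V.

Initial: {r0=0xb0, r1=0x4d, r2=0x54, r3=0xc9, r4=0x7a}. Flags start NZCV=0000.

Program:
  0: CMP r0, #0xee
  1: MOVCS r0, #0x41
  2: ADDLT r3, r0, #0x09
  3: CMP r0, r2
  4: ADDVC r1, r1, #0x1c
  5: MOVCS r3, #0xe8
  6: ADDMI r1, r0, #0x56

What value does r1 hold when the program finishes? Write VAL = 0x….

VAL = 0x4d

[0] flags=1000 → (cmp)
[1] flags=1000 CS?F → skip
[2] flags=1000 LT?T → r3=0xb9
[3] flags=0011 → (cmp)
[4] flags=0011 VC?F → skip
[5] flags=0011 CS?T → r3=0xe8
[6] flags=0011 MI?F → skip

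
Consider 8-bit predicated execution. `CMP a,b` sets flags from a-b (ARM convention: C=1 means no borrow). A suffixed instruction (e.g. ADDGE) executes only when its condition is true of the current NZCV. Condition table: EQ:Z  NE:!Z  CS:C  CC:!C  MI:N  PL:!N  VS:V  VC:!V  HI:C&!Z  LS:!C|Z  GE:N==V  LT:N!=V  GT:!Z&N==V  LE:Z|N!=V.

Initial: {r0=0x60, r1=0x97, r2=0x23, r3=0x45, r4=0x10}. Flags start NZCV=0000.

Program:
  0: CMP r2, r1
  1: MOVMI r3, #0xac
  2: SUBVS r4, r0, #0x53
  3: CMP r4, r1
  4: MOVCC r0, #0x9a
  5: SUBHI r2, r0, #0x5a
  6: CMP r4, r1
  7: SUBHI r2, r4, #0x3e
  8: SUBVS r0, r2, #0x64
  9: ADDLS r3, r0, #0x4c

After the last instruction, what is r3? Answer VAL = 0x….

0: ✓ CMP  NZCV=1001
1: ✓ MOVMI  r3←0xac
2: ✓ SUBVS  r4←0x0d
3: ✓ CMP  NZCV=0000
4: ✓ MOVCC  r0←0x9a
5: · SUBHI
6: ✓ CMP  NZCV=0000
7: · SUBHI
8: · SUBVS
9: ✓ ADDLS  r3←0xe6

VAL = 0xe6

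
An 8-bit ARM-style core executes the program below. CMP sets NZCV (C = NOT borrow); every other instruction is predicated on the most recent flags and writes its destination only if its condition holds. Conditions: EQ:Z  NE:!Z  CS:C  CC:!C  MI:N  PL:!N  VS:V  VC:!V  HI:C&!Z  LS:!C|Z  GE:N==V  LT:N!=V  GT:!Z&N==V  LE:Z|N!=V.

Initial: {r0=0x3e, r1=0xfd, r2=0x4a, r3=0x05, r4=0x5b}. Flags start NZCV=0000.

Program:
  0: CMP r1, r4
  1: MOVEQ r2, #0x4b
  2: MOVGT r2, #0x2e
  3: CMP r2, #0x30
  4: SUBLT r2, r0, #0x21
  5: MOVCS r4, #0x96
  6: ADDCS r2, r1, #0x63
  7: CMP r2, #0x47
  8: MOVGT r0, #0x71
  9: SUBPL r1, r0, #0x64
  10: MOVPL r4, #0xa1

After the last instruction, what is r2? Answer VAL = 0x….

VAL = 0x60

[0] flags=1010 → (cmp)
[1] flags=1010 EQ?F → skip
[2] flags=1010 GT?F → skip
[3] flags=0010 → (cmp)
[4] flags=0010 LT?F → skip
[5] flags=0010 CS?T → r4=0x96
[6] flags=0010 CS?T → r2=0x60
[7] flags=0010 → (cmp)
[8] flags=0010 GT?T → r0=0x71
[9] flags=0010 PL?T → r1=0x0d
[10] flags=0010 PL?T → r4=0xa1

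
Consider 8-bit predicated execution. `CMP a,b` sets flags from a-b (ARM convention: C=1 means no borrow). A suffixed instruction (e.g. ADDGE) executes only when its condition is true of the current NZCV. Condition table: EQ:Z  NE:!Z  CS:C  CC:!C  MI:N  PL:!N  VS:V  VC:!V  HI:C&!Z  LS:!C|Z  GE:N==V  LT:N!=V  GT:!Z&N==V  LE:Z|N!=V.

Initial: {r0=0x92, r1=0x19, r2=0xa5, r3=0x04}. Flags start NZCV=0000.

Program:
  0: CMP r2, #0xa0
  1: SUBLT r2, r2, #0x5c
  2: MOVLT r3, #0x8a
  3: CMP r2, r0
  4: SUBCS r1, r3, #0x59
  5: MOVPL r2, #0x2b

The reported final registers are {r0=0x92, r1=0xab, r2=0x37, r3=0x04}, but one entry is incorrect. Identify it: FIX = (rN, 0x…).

FIX = (r2, 0x2b)

[0] flags=0010 → (cmp)
[1] flags=0010 LT?F → skip
[2] flags=0010 LT?F → skip
[3] flags=0010 → (cmp)
[4] flags=0010 CS?T → r1=0xab
[5] flags=0010 PL?T → r2=0x2b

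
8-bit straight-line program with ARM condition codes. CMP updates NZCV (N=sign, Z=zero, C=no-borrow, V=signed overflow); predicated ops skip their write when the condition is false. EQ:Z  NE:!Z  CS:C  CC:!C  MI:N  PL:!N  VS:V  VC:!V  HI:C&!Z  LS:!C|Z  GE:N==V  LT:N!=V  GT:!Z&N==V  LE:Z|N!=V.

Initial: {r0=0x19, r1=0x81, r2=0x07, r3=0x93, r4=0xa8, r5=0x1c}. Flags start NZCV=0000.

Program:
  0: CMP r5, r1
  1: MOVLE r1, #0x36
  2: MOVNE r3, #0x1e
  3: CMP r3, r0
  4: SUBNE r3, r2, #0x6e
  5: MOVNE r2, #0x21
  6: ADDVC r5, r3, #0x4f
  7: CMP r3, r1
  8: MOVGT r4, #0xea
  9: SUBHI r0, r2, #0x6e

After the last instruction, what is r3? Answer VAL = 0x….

VAL = 0x99

0: ✓ CMP  NZCV=1001
1: · MOVLE
2: ✓ MOVNE  r3←0x1e
3: ✓ CMP  NZCV=0010
4: ✓ SUBNE  r3←0x99
5: ✓ MOVNE  r2←0x21
6: ✓ ADDVC  r5←0xe8
7: ✓ CMP  NZCV=0010
8: ✓ MOVGT  r4←0xea
9: ✓ SUBHI  r0←0xb3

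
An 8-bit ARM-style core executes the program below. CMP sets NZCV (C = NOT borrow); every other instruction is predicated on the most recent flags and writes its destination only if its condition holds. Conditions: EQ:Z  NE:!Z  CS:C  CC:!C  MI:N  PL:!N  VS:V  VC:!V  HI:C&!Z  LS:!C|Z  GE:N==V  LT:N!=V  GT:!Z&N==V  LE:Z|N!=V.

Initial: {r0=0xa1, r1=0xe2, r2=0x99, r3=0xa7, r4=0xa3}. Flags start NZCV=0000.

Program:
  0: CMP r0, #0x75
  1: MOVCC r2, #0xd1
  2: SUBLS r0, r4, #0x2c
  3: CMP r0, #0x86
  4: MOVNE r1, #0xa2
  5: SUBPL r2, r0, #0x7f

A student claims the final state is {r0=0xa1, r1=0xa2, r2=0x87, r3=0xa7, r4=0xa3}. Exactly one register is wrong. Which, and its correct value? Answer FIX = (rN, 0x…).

FIX = (r2, 0x22)

0: ✓ CMP  NZCV=0011
1: · MOVCC
2: · SUBLS
3: ✓ CMP  NZCV=0010
4: ✓ MOVNE  r1←0xa2
5: ✓ SUBPL  r2←0x22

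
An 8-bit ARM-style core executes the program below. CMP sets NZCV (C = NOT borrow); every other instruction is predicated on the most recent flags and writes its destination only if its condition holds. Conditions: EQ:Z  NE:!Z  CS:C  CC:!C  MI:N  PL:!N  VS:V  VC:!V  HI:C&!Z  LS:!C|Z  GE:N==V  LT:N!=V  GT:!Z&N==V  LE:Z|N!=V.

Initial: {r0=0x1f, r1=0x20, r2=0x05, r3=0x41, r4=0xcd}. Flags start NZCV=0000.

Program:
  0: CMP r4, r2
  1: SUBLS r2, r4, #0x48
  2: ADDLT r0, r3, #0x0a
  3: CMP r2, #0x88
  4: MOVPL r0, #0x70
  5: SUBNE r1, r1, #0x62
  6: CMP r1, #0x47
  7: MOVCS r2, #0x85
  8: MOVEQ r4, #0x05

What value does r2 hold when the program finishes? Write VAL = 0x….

VAL = 0x85

0: ✓ CMP  NZCV=1010
1: · SUBLS
2: ✓ ADDLT  r0←0x4b
3: ✓ CMP  NZCV=0000
4: ✓ MOVPL  r0←0x70
5: ✓ SUBNE  r1←0xbe
6: ✓ CMP  NZCV=0011
7: ✓ MOVCS  r2←0x85
8: · MOVEQ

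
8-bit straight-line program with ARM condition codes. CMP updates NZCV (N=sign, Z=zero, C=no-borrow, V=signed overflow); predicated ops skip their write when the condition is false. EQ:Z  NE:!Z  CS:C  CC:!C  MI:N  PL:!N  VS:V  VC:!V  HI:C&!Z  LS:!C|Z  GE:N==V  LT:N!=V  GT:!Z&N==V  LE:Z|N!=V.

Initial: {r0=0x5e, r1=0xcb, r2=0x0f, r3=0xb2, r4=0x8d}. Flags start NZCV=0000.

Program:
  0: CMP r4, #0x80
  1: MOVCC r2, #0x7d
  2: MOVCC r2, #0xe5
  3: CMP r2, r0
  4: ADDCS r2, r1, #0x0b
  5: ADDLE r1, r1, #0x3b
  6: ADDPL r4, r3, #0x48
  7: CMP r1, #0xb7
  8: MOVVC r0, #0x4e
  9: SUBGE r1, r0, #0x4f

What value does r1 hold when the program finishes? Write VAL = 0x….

[0] flags=0010 → (cmp)
[1] flags=0010 CC?F → skip
[2] flags=0010 CC?F → skip
[3] flags=1000 → (cmp)
[4] flags=1000 CS?F → skip
[5] flags=1000 LE?T → r1=0x06
[6] flags=1000 PL?F → skip
[7] flags=0000 → (cmp)
[8] flags=0000 VC?T → r0=0x4e
[9] flags=0000 GE?T → r1=0xff

VAL = 0xff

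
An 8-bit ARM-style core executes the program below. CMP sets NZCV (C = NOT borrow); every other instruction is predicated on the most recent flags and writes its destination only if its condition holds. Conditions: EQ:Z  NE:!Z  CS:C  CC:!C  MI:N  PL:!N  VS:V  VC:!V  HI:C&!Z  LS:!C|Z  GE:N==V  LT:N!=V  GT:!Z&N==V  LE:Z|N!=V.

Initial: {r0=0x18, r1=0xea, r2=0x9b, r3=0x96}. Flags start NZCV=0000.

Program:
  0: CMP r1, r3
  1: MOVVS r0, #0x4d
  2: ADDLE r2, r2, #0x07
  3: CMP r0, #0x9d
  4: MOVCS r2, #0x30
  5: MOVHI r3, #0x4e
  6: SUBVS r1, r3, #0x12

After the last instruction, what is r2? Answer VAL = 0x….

[0] flags=0010 → (cmp)
[1] flags=0010 VS?F → skip
[2] flags=0010 LE?F → skip
[3] flags=0000 → (cmp)
[4] flags=0000 CS?F → skip
[5] flags=0000 HI?F → skip
[6] flags=0000 VS?F → skip

VAL = 0x9b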